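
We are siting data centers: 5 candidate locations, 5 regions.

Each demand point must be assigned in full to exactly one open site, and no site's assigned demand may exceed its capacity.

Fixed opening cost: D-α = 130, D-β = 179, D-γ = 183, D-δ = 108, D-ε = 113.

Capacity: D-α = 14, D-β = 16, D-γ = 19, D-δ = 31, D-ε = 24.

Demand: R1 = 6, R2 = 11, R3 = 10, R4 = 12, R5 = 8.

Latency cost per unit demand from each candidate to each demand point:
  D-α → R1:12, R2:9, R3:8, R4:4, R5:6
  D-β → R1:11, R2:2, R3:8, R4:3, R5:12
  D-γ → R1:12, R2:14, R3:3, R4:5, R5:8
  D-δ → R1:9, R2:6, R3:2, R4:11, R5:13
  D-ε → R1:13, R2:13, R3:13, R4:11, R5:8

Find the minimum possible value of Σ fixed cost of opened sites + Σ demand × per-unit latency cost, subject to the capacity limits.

Open {D-δ, D-ε}; cheapest assignment that respects the capacities:
  D-δ (cap 31, load 27): R1, R2, R3 — cost 6×9 + 11×6 + 10×2 = 140
  D-ε (cap 24, load 20): R4, R5 — cost 12×11 + 8×8 = 196
  Shipping 336, fixed 221 → total 557.
  Any other capacity-feasible assignment to {D-δ, D-ε} ships for at least 336.
Compare {D-α, D-δ, D-ε}: its best feasible assignment gives total 603.
Compare {D-γ, D-δ}: its best feasible assignment gives total 613.
Every other set of open sites that can feasibly serve all demand totals ≥ 603 even under its best assignment. Minimum: 557.

557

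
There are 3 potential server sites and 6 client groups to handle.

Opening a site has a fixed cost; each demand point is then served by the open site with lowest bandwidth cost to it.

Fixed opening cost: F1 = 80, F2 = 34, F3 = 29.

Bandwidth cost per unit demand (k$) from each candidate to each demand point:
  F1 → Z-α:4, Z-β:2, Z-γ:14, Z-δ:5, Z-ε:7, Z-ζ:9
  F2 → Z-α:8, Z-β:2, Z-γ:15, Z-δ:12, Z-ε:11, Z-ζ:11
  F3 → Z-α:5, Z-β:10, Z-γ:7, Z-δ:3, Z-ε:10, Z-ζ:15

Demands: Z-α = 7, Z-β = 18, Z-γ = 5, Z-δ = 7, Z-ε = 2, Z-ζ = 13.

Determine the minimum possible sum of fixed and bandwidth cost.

Open {F2, F3}: assign each demand point to its cheapest open site.
  Z-α→F3 7×5=35, Z-β→F2 18×2=36, Z-γ→F3 5×7=35, Z-δ→F3 7×3=21, Z-ε→F3 2×10=20, Z-ζ→F2 13×11=143
  bandwidth cost 290, fixed 63 → total 353.
Compare {F1, F3}: bandwidth cost 251 + fixed 109 = 360.
Compare {F1}: bandwidth cost 300 + fixed 80 = 380.
Compare {F1, F2, F3}: bandwidth cost 251 + fixed 143 = 394.
All other subsets cost ≥ 360. Minimum total cost: 353.

353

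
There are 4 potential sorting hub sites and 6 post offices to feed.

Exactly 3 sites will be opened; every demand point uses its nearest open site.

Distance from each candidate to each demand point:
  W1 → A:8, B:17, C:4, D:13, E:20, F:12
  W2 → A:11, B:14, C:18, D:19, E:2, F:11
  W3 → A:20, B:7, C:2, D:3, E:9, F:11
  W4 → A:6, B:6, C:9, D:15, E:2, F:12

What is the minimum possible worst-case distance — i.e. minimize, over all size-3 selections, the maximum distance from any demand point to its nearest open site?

Open {W1, W2, W3}.
  Farthest demand point is F at distance 11 (to W2); all others are ≤ 11.
With {W1, W3, W4} the worst case is 11.
With {W2, W3, W4} the worst case is 11.
No size-3 selection achieves below 11.

11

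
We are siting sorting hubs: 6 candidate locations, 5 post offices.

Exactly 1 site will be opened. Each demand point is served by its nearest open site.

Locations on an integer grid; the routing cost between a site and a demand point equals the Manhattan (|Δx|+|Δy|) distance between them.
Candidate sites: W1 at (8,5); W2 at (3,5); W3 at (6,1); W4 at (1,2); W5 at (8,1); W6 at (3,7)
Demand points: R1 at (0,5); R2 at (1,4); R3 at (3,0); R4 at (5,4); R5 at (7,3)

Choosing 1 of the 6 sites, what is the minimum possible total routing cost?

Open {W2}.
  R1→W2 3, R2→W2 3, R3→W2 5, R4→W2 3, R5→W2 6  ⇒ total 20.
Compare {W4}: total 23.
Compare {W3}: total 29.
No size-1 selection does better; minimum is 20.

20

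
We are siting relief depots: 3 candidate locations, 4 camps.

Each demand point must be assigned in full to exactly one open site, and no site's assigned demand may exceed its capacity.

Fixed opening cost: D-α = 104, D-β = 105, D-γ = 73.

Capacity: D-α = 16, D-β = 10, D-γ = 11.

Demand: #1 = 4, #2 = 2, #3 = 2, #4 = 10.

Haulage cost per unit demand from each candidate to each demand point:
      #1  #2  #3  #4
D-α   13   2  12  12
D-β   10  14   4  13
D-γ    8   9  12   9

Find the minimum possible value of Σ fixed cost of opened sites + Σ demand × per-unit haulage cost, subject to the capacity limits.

Open {D-β, D-γ}; cheapest assignment that respects the capacities:
  D-β (cap 10, load 8): #1, #2, #3 — cost 4×10 + 2×14 + 2×4 = 76
  D-γ (cap 11, load 10): #4 — cost 10×9 = 90
  Shipping 166, fixed 178 → total 344.
  Any other capacity-feasible assignment to {D-β, D-γ} ships for at least 166.
Compare {D-α, D-γ}: its best feasible assignment gives total 347.
Compare {D-α, D-β}: its best feasible assignment gives total 381.
Every other set of open sites that can feasibly serve all demand totals ≥ 347 even under its best assignment. Minimum: 344.

344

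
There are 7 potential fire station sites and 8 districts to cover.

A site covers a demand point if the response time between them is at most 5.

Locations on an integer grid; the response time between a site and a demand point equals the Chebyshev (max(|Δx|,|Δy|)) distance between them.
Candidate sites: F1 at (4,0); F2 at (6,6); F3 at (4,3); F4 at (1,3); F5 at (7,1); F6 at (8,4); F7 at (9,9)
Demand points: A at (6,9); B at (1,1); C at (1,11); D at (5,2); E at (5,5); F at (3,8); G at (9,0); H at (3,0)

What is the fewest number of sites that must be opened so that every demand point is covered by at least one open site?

2

Coverage sets (demand points within 5 of each site):
  F1: {B, D, E, G, H}
  F2: {A, B, C, D, E, F}
  F3: {B, D, E, F, G, H}
  F4: {B, D, E, F, H}
  F5: {D, E, G, H}
  F6: {A, D, E, F, G, H}
  F7: {A, E}
No single site covers all 8 demand points.
But {F1, F2} covers everything, so the minimum is 2.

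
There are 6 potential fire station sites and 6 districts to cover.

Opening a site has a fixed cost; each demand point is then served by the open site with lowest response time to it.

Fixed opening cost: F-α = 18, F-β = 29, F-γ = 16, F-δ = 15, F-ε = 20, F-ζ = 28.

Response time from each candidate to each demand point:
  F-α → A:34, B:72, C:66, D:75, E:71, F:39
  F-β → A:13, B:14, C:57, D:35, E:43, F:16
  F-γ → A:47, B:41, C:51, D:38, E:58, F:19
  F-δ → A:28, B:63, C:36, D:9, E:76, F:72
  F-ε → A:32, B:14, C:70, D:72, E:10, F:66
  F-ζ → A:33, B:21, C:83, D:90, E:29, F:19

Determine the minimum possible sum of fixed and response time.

Open {F-β, F-δ, F-ε}: assign each demand point to its cheapest open site.
  A→F-β 13, B→F-β 14, C→F-δ 36, D→F-δ 9, E→F-ε 10, F→F-β 16
  response time 98, fixed 64 → total 162.
Compare {F-γ, F-δ, F-ε}: response time 116 + fixed 51 = 167.
Compare {F-β, F-δ}: response time 131 + fixed 44 = 175.
Compare {F-β, F-γ, F-δ, F-ε}: response time 98 + fixed 80 = 178.
All other subsets cost ≥ 167. Minimum total cost: 162.

162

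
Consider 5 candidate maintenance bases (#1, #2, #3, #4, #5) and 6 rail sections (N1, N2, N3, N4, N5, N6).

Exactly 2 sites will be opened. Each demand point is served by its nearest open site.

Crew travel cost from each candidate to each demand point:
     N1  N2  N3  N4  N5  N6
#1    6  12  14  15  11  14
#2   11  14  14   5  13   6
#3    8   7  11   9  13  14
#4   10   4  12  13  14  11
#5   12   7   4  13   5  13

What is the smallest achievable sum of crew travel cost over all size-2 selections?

Open {#2, #5}.
  N1→#2 11, N2→#5 7, N3→#5 4, N4→#2 5, N5→#5 5, N6→#2 6  ⇒ total 38.
Compare {#3, #5}: total 46.
Compare {#4, #5}: total 47.
No size-2 selection does better; minimum is 38.

38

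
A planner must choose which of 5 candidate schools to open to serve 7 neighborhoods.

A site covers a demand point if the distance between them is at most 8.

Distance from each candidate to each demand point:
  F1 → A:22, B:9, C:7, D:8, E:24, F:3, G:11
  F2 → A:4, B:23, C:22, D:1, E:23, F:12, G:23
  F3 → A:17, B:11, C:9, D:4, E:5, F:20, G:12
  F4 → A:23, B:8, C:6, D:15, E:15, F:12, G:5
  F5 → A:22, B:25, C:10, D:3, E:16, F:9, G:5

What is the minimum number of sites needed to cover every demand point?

4

Coverage sets (demand points within 8 of each site):
  F1: {C, D, F}
  F2: {A, D}
  F3: {D, E}
  F4: {B, C, G}
  F5: {D, G}
No 3 sites suffice: every size-3 union leaves at least one demand point uncovered.
But {F1, F2, F3, F4} covers everything, so the minimum is 4.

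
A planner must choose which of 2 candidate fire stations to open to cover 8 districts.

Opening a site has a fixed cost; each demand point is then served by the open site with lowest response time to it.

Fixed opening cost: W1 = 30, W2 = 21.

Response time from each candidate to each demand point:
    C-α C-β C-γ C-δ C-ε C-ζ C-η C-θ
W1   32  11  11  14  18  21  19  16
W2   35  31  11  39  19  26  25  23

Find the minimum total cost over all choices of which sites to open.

172

Open {W1}: assign each demand point to its cheapest open site.
  C-α→W1 32, C-β→W1 11, C-γ→W1 11, C-δ→W1 14, C-ε→W1 18, C-ζ→W1 21, C-η→W1 19, C-θ→W1 16
  response time 142, fixed 30 → total 172.
Compare {W1, W2}: response time 142 + fixed 51 = 193.
Compare {W2}: response time 209 + fixed 21 = 230.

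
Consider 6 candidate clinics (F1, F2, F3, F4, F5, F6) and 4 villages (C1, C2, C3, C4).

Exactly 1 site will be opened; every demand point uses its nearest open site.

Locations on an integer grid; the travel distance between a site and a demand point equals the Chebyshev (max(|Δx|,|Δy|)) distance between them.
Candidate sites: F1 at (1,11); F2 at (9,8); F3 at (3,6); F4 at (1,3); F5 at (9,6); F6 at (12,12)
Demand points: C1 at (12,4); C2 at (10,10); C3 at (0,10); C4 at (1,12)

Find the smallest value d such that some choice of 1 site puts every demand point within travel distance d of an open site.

Open {F2}.
  Farthest demand point is C3 at travel distance 9 (to F2); all others are ≤ 9.
With {F3} the worst case is 9.
With {F5} the worst case is 9.
No size-1 selection achieves below 9.

9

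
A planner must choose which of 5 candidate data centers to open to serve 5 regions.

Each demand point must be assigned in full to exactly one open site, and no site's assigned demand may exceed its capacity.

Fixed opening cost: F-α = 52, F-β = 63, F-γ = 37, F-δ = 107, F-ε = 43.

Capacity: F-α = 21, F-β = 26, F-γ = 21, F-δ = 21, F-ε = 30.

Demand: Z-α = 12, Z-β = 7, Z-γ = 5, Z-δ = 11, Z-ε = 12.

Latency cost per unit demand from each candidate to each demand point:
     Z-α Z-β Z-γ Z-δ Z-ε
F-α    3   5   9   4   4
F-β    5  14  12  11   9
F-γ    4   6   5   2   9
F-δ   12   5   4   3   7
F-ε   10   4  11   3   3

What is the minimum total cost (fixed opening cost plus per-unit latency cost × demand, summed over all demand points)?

250

Open {F-γ, F-ε}; cheapest assignment that respects the capacities:
  F-γ (cap 21, load 17): Z-α, Z-γ — cost 12×4 + 5×5 = 73
  F-ε (cap 30, load 30): Z-β, Z-δ, Z-ε — cost 7×4 + 11×3 + 12×3 = 97
  Shipping 170, fixed 80 → total 250.
  Any other capacity-feasible assignment to {F-γ, F-ε} ships for at least 170.
Compare {F-α, F-ε}: its best feasible assignment gives total 273.
Compare {F-α, F-γ, F-ε}: its best feasible assignment gives total 279.
Every other set of open sites that can feasibly serve all demand totals ≥ 273 even under its best assignment. Minimum: 250.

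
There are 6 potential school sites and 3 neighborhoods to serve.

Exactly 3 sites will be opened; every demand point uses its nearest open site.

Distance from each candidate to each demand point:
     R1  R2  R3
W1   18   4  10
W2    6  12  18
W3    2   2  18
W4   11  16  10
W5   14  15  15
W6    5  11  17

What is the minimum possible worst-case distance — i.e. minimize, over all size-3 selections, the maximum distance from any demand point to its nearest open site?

Open {W1, W2, W3}.
  Farthest demand point is R3 at distance 10 (to W1); all others are ≤ 10.
With {W1, W2, W4} the worst case is 10.
With {W1, W2, W5} the worst case is 10.
No size-3 selection achieves below 10.

10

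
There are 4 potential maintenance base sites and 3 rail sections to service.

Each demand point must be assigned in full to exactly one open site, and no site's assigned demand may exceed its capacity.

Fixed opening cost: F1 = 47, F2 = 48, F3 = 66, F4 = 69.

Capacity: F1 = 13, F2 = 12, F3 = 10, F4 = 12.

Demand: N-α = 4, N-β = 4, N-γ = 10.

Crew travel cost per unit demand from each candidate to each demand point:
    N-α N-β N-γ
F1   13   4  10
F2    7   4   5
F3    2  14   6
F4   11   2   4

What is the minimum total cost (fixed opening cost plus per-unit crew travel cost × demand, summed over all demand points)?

201

Open {F2, F4}; cheapest assignment that respects the capacities:
  F2 (cap 12, load 8): N-α, N-β — cost 4×7 + 4×4 = 44
  F4 (cap 12, load 10): N-γ — cost 10×4 = 40
  Shipping 84, fixed 117 → total 201.
  Any other capacity-feasible assignment to {F2, F4} ships for at least 84.
Compare {F1, F2}: its best feasible assignment gives total 213.
Compare {F2, F3}: its best feasible assignment gives total 218.
Every other set of open sites that can feasibly serve all demand totals ≥ 213 even under its best assignment. Minimum: 201.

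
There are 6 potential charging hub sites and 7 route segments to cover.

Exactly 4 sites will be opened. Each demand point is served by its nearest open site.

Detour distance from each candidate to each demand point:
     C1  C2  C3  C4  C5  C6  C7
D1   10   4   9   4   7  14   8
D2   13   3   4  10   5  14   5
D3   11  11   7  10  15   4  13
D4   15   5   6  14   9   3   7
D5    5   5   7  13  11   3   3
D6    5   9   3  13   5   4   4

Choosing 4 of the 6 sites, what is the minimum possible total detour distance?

26

Open {D1, D2, D5, D6}.
  C1→D5 5, C2→D2 3, C3→D6 3, C4→D1 4, C5→D2 5, C6→D5 3, C7→D5 3  ⇒ total 26.
Compare {D1, D2, D3, D5}: total 27.
Compare {D1, D2, D4, D5}: total 27.
No size-4 selection does better; minimum is 26.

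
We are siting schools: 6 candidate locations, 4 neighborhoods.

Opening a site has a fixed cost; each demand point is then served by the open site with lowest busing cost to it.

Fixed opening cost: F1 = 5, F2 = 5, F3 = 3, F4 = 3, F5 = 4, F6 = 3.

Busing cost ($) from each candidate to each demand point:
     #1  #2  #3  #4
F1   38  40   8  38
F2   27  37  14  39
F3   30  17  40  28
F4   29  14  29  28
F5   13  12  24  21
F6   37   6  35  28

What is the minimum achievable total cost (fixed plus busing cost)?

60

Open {F1, F5, F6}: assign each demand point to its cheapest open site.
  #1→F5 13, #2→F6 6, #3→F1 8, #4→F5 21
  busing cost 48, fixed 12 → total 60.
Compare {F1, F5}: busing cost 54 + fixed 9 = 63.
Compare {F1, F3, F5, F6}: busing cost 48 + fixed 15 = 63.
Compare {F1, F4, F5, F6}: busing cost 48 + fixed 15 = 63.
All other subsets cost ≥ 63. Minimum total cost: 60.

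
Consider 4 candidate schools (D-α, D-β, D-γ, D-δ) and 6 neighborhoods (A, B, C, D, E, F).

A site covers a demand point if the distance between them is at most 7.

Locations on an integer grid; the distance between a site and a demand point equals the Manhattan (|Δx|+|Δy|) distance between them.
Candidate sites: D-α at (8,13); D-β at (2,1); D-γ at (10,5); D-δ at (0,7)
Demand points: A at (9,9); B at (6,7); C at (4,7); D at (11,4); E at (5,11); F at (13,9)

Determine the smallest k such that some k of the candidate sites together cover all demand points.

Coverage sets (demand points within 7 of each site):
  D-α: {A, E}
  D-β: {}
  D-γ: {A, B, D, F}
  D-δ: {B, C}
No 2 sites suffice: every size-2 union leaves at least one demand point uncovered.
But {D-α, D-γ, D-δ} covers everything, so the minimum is 3.

3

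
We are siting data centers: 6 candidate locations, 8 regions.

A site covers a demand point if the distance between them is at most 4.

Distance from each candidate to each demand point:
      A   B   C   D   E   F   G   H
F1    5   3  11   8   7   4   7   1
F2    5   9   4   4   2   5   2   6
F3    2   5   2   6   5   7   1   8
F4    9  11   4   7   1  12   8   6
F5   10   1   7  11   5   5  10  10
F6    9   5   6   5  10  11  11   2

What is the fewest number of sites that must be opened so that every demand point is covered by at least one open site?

Coverage sets (demand points within 4 of each site):
  F1: {B, F, H}
  F2: {C, D, E, G}
  F3: {A, C, G}
  F4: {C, E}
  F5: {B}
  F6: {H}
No 2 sites suffice: every size-2 union leaves at least one demand point uncovered.
But {F1, F2, F3} covers everything, so the minimum is 3.

3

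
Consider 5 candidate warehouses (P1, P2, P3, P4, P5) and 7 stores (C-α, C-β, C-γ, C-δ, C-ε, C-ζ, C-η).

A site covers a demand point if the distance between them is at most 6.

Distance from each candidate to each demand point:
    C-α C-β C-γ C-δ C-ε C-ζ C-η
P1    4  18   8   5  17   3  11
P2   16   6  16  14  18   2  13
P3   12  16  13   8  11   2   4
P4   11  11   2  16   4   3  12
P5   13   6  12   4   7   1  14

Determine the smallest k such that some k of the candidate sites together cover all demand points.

Coverage sets (demand points within 6 of each site):
  P1: {C-α, C-δ, C-ζ}
  P2: {C-β, C-ζ}
  P3: {C-ζ, C-η}
  P4: {C-γ, C-ε, C-ζ}
  P5: {C-β, C-δ, C-ζ}
No 3 sites suffice: every size-3 union leaves at least one demand point uncovered.
But {P1, P2, P3, P4} covers everything, so the minimum is 4.

4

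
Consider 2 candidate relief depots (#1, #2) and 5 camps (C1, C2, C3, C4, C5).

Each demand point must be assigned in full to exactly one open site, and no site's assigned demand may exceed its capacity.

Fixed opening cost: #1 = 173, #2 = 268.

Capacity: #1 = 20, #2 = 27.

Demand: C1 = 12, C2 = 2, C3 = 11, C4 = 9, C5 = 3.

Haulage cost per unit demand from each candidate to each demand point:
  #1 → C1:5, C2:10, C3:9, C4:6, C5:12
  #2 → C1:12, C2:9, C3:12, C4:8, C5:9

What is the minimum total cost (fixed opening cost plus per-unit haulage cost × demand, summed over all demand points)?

750

Open {#1, #2}; cheapest assignment that respects the capacities:
  #1 (cap 20, load 12): C1 — cost 12×5 = 60
  #2 (cap 27, load 25): C2, C3, C4, C5 — cost 2×9 + 11×12 + 9×8 + 3×9 = 249
  Shipping 309, fixed 441 → total 750.
  Any other capacity-feasible assignment to {#1, #2} ships for at least 309.
Total demand is 37 and no other set of sites has combined capacity ≥ 37, so {#1, #2} is the only feasible choice of open sites. Minimum: 750.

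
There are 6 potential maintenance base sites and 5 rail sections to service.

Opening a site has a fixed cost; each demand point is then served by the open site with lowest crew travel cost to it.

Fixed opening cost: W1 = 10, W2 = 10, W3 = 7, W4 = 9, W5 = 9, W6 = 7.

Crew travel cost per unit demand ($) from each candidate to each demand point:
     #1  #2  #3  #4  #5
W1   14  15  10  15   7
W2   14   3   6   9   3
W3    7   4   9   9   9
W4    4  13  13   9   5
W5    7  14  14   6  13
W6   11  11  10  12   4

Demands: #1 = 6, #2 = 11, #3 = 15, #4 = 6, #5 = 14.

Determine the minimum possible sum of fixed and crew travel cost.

253

Open {W2, W4, W5}: assign each demand point to its cheapest open site.
  #1→W4 6×4=24, #2→W2 11×3=33, #3→W2 15×6=90, #4→W5 6×6=36, #5→W2 14×3=42
  crew travel cost 225, fixed 28 → total 253.
Compare {W2, W3, W4, W5}: crew travel cost 225 + fixed 35 = 260.
Compare {W2, W4, W5, W6}: crew travel cost 225 + fixed 35 = 260.
Compare {W2, W4}: crew travel cost 243 + fixed 19 = 262.
All other subsets cost ≥ 260. Minimum total cost: 253.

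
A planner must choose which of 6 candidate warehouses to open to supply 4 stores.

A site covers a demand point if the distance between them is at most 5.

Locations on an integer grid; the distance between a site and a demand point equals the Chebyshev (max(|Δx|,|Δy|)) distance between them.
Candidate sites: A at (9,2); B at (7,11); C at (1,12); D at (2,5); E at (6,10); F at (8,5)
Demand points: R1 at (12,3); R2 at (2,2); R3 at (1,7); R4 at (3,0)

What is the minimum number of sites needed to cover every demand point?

2

Coverage sets (demand points within 5 of each site):
  A: {R1}
  B: {}
  C: {R3}
  D: {R2, R3, R4}
  E: {R3}
  F: {R1, R4}
No single site covers all 4 demand points.
But {A, D} covers everything, so the minimum is 2.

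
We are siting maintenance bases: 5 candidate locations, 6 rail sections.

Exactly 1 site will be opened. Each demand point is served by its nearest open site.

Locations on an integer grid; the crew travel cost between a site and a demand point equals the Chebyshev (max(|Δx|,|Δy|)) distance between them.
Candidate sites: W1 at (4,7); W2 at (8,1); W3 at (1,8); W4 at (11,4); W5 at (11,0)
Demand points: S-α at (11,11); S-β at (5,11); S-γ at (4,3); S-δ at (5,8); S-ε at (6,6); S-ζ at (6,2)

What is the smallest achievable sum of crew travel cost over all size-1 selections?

Open {W1}.
  S-α→W1 7, S-β→W1 4, S-γ→W1 4, S-δ→W1 1, S-ε→W1 2, S-ζ→W1 5  ⇒ total 23.
Compare {W3}: total 34.
Compare {W4}: total 37.
No size-1 selection does better; minimum is 23.

23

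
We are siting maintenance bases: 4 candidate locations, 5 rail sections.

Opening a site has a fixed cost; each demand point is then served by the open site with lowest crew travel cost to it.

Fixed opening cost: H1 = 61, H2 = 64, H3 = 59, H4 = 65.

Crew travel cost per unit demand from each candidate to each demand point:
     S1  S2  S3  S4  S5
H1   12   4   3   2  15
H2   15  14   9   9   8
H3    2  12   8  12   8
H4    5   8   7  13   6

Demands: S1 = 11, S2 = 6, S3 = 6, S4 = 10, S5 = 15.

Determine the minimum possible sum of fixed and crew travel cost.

Open {H1, H3}: assign each demand point to its cheapest open site.
  S1→H3 11×2=22, S2→H1 6×4=24, S3→H1 6×3=18, S4→H1 10×2=20, S5→H3 15×8=120
  crew travel cost 204, fixed 120 → total 324.
Compare {H1, H4}: crew travel cost 207 + fixed 126 = 333.
Compare {H1, H3, H4}: crew travel cost 174 + fixed 185 = 359.
Compare {H1, H2, H3}: crew travel cost 204 + fixed 184 = 388.
All other subsets cost ≥ 333. Minimum total cost: 324.

324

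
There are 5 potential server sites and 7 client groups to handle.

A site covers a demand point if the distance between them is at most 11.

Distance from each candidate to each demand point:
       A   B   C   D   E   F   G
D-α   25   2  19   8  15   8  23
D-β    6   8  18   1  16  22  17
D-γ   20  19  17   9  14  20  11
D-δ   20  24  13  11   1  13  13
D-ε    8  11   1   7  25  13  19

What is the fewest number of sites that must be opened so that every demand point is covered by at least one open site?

Coverage sets (demand points within 11 of each site):
  D-α: {B, D, F}
  D-β: {A, B, D}
  D-γ: {D, G}
  D-δ: {D, E}
  D-ε: {A, B, C, D}
No 3 sites suffice: every size-3 union leaves at least one demand point uncovered.
But {D-α, D-γ, D-δ, D-ε} covers everything, so the minimum is 4.

4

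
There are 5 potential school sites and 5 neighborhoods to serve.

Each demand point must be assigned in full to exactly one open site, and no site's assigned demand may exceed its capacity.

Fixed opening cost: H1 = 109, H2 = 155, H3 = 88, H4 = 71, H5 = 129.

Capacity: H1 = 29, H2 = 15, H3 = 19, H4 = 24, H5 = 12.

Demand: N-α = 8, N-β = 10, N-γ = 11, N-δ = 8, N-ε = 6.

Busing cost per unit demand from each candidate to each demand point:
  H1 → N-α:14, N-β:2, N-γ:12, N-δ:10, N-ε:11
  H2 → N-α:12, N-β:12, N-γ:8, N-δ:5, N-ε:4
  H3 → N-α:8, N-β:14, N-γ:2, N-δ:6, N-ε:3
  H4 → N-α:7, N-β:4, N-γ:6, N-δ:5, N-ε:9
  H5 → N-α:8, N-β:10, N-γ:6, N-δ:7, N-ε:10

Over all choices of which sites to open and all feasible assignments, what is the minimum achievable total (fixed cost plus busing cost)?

Open {H3, H4}; cheapest assignment that respects the capacities:
  H3 (cap 19, load 19): N-γ, N-δ — cost 11×2 + 8×6 = 70
  H4 (cap 24, load 24): N-α, N-β, N-ε — cost 8×7 + 10×4 + 6×9 = 150
  Shipping 220, fixed 159 → total 379.
  Any other capacity-feasible assignment to {H3, H4} ships for at least 220.
Compare {H1, H3, H4}: its best feasible assignment gives total 424.
Compare {H1, H3}: its best feasible assignment gives total 449.
Every other set of open sites that can feasibly serve all demand totals ≥ 424 even under its best assignment. Minimum: 379.

379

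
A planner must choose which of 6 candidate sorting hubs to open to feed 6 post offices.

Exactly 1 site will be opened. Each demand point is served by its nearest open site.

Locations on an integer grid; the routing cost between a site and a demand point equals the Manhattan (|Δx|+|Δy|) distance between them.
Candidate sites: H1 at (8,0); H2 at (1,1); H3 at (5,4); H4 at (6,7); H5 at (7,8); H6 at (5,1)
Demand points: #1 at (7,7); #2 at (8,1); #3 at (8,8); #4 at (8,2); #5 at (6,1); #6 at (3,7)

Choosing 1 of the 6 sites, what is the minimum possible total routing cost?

Open {H4}.
  #1→H4 1, #2→H4 8, #3→H4 3, #4→H4 7, #5→H4 6, #6→H4 3  ⇒ total 28.
Compare {H5}: total 30.
Compare {H3}: total 32.
No size-1 selection does better; minimum is 28.

28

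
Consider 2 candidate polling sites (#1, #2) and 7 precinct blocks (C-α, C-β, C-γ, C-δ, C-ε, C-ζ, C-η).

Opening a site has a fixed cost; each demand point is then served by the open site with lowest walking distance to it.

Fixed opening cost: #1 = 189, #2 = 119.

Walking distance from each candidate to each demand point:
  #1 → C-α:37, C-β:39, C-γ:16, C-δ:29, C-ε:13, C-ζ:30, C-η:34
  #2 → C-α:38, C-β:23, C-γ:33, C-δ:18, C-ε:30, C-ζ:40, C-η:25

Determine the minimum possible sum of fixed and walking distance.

Open {#2}: assign each demand point to its cheapest open site.
  C-α→#2 38, C-β→#2 23, C-γ→#2 33, C-δ→#2 18, C-ε→#2 30, C-ζ→#2 40, C-η→#2 25
  walking distance 207, fixed 119 → total 326.
Compare {#1}: walking distance 198 + fixed 189 = 387.
Compare {#1, #2}: walking distance 162 + fixed 308 = 470.

326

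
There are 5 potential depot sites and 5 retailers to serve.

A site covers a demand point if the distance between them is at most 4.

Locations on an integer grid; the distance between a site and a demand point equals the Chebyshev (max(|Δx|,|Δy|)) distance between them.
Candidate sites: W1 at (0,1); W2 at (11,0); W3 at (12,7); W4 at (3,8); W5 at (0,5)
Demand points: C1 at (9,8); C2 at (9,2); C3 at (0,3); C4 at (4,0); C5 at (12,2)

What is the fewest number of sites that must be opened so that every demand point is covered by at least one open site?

3

Coverage sets (demand points within 4 of each site):
  W1: {C3, C4}
  W2: {C2, C5}
  W3: {C1}
  W4: {}
  W5: {C3}
No 2 sites suffice: every size-2 union leaves at least one demand point uncovered.
But {W1, W2, W3} covers everything, so the minimum is 3.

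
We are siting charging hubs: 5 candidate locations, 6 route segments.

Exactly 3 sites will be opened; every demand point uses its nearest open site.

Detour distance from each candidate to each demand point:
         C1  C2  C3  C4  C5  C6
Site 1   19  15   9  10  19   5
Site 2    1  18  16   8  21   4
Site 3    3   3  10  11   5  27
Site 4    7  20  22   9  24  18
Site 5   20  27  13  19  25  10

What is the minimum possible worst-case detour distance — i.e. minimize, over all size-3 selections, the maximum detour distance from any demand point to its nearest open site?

Open {Site 1, Site 2, Site 3}.
  Farthest demand point is C3 at detour distance 9 (to Site 1); all others are ≤ 9.
With {Site 1, Site 3, Site 4} the worst case is 9.
With {Site 1, Site 3, Site 5} the worst case is 10.
No size-3 selection achieves below 9.

9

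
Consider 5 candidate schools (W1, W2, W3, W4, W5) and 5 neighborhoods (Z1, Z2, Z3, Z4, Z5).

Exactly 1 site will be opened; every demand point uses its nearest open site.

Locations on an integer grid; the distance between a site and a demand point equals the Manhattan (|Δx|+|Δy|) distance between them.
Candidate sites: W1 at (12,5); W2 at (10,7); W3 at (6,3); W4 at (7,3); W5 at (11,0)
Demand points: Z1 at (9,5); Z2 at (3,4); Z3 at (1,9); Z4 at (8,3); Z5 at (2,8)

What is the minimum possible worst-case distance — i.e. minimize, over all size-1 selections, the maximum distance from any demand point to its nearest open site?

11

Open {W2}.
  Farthest demand point is Z3 at distance 11 (to W2); all others are ≤ 11.
With {W3} the worst case is 11.
With {W4} the worst case is 12.
No size-1 selection achieves below 11.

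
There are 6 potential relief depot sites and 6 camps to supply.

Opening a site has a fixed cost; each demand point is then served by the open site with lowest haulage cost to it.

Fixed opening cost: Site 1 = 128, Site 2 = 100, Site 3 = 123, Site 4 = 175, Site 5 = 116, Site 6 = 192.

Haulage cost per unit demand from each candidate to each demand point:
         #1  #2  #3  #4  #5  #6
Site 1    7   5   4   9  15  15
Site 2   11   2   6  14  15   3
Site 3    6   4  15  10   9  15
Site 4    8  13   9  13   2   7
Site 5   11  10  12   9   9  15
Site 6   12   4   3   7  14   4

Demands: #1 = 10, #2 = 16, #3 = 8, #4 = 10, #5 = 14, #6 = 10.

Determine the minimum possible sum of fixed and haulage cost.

Open {Site 2, Site 3}: assign each demand point to its cheapest open site.
  #1→Site 3 10×6=60, #2→Site 2 16×2=32, #3→Site 2 8×6=48, #4→Site 3 10×10=100, #5→Site 3 14×9=126, #6→Site 2 10×3=30
  haulage cost 396, fixed 223 → total 619.
Compare {Site 2, Site 4}: haulage cost 348 + fixed 275 = 623.
Compare {Site 2, Site 5}: haulage cost 436 + fixed 216 = 652.
Compare {Site 2}: haulage cost 570 + fixed 100 = 670.
All other subsets cost ≥ 623. Minimum total cost: 619.

619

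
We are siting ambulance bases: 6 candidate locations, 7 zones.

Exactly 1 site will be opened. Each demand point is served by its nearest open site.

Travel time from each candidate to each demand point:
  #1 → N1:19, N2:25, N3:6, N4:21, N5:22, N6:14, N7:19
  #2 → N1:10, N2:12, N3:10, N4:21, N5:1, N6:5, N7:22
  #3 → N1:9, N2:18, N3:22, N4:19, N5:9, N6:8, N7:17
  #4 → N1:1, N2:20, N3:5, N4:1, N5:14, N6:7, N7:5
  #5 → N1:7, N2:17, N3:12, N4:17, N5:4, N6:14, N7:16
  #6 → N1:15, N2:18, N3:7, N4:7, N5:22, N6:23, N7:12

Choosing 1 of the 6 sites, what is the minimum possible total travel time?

Open {#4}.
  N1→#4 1, N2→#4 20, N3→#4 5, N4→#4 1, N5→#4 14, N6→#4 7, N7→#4 5  ⇒ total 53.
Compare {#2}: total 81.
Compare {#5}: total 87.
No size-1 selection does better; minimum is 53.

53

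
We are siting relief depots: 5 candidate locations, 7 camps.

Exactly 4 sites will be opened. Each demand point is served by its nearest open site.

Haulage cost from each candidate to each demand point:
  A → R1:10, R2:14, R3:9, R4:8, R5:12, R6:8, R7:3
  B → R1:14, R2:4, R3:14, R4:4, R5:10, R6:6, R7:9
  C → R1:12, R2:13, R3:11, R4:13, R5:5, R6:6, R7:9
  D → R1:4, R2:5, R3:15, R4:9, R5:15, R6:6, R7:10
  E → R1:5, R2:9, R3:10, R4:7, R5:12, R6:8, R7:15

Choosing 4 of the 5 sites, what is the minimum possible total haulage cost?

Open {A, B, C, D}.
  R1→D 4, R2→B 4, R3→A 9, R4→B 4, R5→C 5, R6→B 6, R7→A 3  ⇒ total 35.
Compare {A, B, C, E}: total 36.
Compare {A, C, D, E}: total 39.
No size-4 selection does better; minimum is 35.

35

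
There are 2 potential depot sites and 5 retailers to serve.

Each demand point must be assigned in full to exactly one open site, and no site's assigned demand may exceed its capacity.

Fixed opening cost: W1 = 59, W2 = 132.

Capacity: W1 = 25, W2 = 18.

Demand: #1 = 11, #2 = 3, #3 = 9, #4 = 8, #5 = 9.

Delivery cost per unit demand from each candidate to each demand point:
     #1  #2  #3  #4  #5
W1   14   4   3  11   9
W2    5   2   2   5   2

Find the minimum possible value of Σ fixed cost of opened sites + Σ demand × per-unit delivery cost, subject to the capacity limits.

Open {W1, W2}; cheapest assignment that respects the capacities:
  W1 (cap 25, load 23): #1, #2, #3 — cost 11×14 + 3×4 + 9×3 = 193
  W2 (cap 18, load 17): #4, #5 — cost 8×5 + 9×2 = 58
  Shipping 251, fixed 191 → total 442.
  Any other capacity-feasible assignment to {W1, W2} ships for at least 251.
Total demand is 40 and no other set of sites has combined capacity ≥ 40, so {W1, W2} is the only feasible choice of open sites. Minimum: 442.

442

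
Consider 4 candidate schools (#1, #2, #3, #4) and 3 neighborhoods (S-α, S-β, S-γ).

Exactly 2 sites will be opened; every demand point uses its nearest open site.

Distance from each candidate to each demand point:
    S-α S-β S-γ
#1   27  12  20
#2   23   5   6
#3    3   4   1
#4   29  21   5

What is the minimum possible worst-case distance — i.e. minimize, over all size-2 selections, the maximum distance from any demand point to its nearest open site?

4

Open {#1, #3}.
  Farthest demand point is S-β at distance 4 (to #3); all others are ≤ 4.
With {#2, #3} the worst case is 4.
With {#3, #4} the worst case is 4.
No size-2 selection achieves below 4.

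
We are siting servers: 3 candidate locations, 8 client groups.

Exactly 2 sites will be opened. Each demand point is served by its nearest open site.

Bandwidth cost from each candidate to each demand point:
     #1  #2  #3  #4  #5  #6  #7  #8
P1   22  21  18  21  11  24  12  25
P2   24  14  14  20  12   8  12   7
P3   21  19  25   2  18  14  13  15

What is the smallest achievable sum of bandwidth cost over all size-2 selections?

90

Open {P2, P3}.
  #1→P3 21, #2→P2 14, #3→P2 14, #4→P3 2, #5→P2 12, #6→P2 8, #7→P2 12, #8→P2 7  ⇒ total 90.
Compare {P1, P2}: total 108.
Compare {P1, P3}: total 112.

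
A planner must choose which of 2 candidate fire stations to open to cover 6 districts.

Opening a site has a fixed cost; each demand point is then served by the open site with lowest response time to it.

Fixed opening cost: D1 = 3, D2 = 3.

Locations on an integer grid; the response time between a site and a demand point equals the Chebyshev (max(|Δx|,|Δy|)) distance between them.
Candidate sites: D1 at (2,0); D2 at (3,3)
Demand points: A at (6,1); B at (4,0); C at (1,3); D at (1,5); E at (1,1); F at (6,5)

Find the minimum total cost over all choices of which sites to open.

18

Open {D2}: assign each demand point to its cheapest open site.
  A→D2 3, B→D2 3, C→D2 2, D→D2 2, E→D2 2, F→D2 3
  response time 15, fixed 3 → total 18.
Compare {D1, D2}: response time 13 + fixed 6 = 19.
Compare {D1}: response time 20 + fixed 3 = 23.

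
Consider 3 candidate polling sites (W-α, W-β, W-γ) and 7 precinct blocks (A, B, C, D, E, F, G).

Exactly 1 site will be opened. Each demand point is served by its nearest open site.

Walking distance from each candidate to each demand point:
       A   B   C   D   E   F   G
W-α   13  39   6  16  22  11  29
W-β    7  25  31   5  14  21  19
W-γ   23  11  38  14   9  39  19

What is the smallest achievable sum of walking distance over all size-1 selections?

122

Open {W-β}.
  A→W-β 7, B→W-β 25, C→W-β 31, D→W-β 5, E→W-β 14, F→W-β 21, G→W-β 19  ⇒ total 122.
Compare {W-α}: total 136.
Compare {W-γ}: total 153.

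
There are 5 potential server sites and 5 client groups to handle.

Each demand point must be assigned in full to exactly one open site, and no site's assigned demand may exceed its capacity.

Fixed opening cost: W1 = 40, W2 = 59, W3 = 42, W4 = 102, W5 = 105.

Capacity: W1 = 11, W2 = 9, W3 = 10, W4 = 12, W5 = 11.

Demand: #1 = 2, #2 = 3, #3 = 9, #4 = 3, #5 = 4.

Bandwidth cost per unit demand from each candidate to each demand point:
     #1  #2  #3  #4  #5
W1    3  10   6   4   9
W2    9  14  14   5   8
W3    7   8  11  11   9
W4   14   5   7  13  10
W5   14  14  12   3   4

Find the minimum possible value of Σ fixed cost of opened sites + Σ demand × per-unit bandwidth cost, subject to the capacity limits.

Open {W1, W3}; cheapest assignment that respects the capacities:
  W1 (cap 11, load 11): #1, #3 — cost 2×3 + 9×6 = 60
  W3 (cap 10, load 10): #2, #4, #5 — cost 3×8 + 3×11 + 4×9 = 93
  Shipping 153, fixed 82 → total 235.
  Any other capacity-feasible assignment to {W1, W3} ships for at least 153.
Compare {W1, W5}: its best feasible assignment gives total 272.
Compare {W1, W2, W3}: its best feasible assignment gives total 272.
Every other set of open sites that can feasibly serve all demand totals ≥ 272 even under its best assignment. Minimum: 235.

235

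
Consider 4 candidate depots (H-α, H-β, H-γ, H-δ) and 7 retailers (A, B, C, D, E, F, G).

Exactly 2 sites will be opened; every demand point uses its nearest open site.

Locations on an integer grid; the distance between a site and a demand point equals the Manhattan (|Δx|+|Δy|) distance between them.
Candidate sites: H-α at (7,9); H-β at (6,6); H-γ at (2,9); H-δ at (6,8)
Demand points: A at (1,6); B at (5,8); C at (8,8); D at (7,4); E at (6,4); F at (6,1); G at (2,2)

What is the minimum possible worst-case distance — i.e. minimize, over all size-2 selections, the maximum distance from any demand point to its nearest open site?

Open {H-β, H-γ}.
  Farthest demand point is G at distance 7 (to H-γ); all others are ≤ 7.
With {H-γ, H-δ} the worst case is 7.
With {H-α, H-β} the worst case is 8.
No size-2 selection achieves below 7.

7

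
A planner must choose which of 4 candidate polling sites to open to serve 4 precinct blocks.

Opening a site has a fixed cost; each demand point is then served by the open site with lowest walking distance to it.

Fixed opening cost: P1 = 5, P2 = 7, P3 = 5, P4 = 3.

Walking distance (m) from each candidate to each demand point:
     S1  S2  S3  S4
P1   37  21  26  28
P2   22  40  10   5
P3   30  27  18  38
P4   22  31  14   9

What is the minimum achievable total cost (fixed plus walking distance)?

70

Open {P1, P2}: assign each demand point to its cheapest open site.
  S1→P2 22, S2→P1 21, S3→P2 10, S4→P2 5
  walking distance 58, fixed 12 → total 70.
Compare {P1, P2, P4}: walking distance 58 + fixed 15 = 73.
Compare {P1, P4}: walking distance 66 + fixed 8 = 74.
Compare {P1, P2, P3}: walking distance 58 + fixed 17 = 75.
All other subsets cost ≥ 73. Minimum total cost: 70.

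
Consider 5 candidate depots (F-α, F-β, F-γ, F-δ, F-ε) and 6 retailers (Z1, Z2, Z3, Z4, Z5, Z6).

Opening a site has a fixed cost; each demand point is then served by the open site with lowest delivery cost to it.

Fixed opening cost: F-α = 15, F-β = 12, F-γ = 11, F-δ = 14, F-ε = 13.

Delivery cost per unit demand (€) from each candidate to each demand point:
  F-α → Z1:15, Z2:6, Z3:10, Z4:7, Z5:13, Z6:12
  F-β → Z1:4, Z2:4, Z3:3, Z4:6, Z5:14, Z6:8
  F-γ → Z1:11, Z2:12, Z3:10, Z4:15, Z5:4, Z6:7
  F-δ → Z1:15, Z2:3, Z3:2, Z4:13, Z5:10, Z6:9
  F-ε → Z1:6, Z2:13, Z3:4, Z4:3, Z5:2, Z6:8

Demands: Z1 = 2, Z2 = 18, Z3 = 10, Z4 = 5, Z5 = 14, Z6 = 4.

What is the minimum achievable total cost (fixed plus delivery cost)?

Open {F-δ, F-ε}: assign each demand point to its cheapest open site.
  Z1→F-ε 2×6=12, Z2→F-δ 18×3=54, Z3→F-δ 10×2=20, Z4→F-ε 5×3=15, Z5→F-ε 14×2=28, Z6→F-ε 4×8=32
  delivery cost 161, fixed 27 → total 188.
Compare {F-γ, F-δ, F-ε}: delivery cost 157 + fixed 38 = 195.
Compare {F-β, F-δ, F-ε}: delivery cost 157 + fixed 39 = 196.
Compare {F-α, F-δ, F-ε}: delivery cost 161 + fixed 42 = 203.
All other subsets cost ≥ 195. Minimum total cost: 188.

188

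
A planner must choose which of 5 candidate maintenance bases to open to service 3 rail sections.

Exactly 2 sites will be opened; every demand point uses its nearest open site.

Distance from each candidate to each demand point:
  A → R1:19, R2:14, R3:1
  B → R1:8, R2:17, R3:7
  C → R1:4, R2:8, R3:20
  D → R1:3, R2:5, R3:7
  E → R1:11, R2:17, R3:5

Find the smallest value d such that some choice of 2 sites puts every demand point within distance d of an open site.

Open {A, D}.
  Farthest demand point is R2 at distance 5 (to D); all others are ≤ 5.
With {D, E} the worst case is 5.
With {B, D} the worst case is 7.
No size-2 selection achieves below 5.

5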